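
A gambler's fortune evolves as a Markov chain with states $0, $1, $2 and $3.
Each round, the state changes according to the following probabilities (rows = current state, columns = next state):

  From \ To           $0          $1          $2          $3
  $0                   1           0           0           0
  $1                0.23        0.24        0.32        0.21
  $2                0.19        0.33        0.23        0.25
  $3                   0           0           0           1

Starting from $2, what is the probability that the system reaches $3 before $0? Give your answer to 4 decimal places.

0.5407

Let h(s) be the probability of absorption at $3 starting from transient state s. Then h($3) = 1 and h($0) = 0. By first-step analysis:
h($1) = 0.23·0 + 0.24·h($1) + 0.32·h($2) + 0.21·1
h($2) = 0.19·0 + 0.33·h($1) + 0.23·h($2) + 0.25·1
Solving: h($1) = 0.5040, h($2) = 0.5407.
Starting from $2, the probability is 0.5407.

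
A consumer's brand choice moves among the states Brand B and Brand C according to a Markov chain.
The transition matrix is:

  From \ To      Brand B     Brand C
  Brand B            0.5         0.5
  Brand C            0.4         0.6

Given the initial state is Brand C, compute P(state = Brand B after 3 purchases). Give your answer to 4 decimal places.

0.4440

Propagate the distribution vector 3 purchases from Brand C.
After 0 purchases: (0.0000, 1.0000)
After 1 purchase: (0.4000, 0.6000)
After 2 purchases: (0.4400, 0.5600)
After 3 purchases: (0.4440, 0.5560)
P(in Brand B after 3 purchases) = 0.4440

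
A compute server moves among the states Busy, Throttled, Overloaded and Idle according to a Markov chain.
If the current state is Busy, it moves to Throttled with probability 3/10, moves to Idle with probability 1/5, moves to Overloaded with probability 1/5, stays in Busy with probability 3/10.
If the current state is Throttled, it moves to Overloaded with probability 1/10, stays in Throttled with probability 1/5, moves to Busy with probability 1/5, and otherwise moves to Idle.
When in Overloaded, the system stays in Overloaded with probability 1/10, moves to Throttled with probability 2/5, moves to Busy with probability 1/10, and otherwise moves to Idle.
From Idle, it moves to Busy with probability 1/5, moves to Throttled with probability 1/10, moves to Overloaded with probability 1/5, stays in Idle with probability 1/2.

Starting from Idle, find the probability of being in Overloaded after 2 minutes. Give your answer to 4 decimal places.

0.1700

Propagate the distribution vector 2 minutes from Idle.
After 0 minutes: (0.0000, 0.0000, 0.0000, 1.0000)
After 1 minute: (0.2000, 0.1000, 0.2000, 0.5000)
After 2 minutes: (0.2000, 0.2100, 0.1700, 0.4200)
P(in Overloaded after 2 minutes) = 0.1700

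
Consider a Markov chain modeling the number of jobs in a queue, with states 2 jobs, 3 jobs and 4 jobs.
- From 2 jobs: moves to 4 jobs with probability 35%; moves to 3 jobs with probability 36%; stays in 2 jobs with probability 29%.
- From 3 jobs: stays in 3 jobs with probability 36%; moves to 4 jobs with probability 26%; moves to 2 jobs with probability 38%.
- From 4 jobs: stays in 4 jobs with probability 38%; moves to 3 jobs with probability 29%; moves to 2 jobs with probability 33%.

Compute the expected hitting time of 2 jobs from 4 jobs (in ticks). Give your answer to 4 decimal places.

2.8936

Let t(s) be the expected number of ticks to first reach 2 jobs from state s, with t(2 jobs) = 0. Conditioning on the first tick:
t(3 jobs) = 1 + 0.36·t(3 jobs) + 0.26·t(4 jobs)
t(4 jobs) = 1 + 0.29·t(3 jobs) + 0.38·t(4 jobs)
Solving: t(3 jobs) = 2.7380, t(4 jobs) = 2.8936.
Expected ticks from 4 jobs to 2 jobs: 2.8936.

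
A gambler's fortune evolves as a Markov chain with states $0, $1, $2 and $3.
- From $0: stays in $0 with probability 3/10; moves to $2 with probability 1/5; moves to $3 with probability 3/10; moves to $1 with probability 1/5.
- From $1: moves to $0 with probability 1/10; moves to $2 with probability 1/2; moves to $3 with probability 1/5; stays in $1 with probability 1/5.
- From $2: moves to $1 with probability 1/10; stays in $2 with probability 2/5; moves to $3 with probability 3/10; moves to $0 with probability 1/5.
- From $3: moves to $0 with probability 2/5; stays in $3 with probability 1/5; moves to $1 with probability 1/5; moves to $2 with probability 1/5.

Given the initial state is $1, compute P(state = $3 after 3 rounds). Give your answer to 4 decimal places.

Propagate the distribution vector 3 rounds from $1.
After 0 rounds: (0.0000, 1.0000, 0.0000, 0.0000)
After 1 round: (0.1000, 0.2000, 0.5000, 0.2000)
After 2 rounds: (0.2300, 0.1500, 0.3600, 0.2600)
After 3 rounds: (0.2600, 0.1640, 0.3170, 0.2590)
P(in $3 after 3 rounds) = 0.2590

0.2590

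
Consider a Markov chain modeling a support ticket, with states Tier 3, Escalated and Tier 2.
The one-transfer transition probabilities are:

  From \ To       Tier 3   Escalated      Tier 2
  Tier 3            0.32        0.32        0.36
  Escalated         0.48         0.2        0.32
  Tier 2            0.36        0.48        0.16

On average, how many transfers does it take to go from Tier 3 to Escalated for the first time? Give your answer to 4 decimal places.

2.7174

Let t(s) be the expected number of transfers to first reach Escalated from state s, with t(Escalated) = 0. Conditioning on the first transfer:
t(Tier 3) = 1 + 0.32·t(Tier 3) + 0.36·t(Tier 2)
t(Tier 2) = 1 + 0.36·t(Tier 3) + 0.16·t(Tier 2)
Solving: t(Tier 3) = 2.7174, t(Tier 2) = 2.3551.
Expected transfers from Tier 3 to Escalated: 2.7174.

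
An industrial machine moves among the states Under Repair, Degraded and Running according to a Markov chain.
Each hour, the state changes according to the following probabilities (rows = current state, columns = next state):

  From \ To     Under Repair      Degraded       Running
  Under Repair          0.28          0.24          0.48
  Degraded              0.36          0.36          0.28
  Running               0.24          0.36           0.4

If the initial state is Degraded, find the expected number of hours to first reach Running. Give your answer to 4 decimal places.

Let t(s) be the expected number of hours to first reach Running from state s, with t(Running) = 0. Conditioning on the first hour:
t(Under Repair) = 1 + 0.28·t(Under Repair) + 0.24·t(Degraded)
t(Degraded) = 1 + 0.36·t(Under Repair) + 0.36·t(Degraded)
Solving: t(Under Repair) = 2.3504, t(Degraded) = 2.8846.
Expected hours from Degraded to Running: 2.8846.

2.8846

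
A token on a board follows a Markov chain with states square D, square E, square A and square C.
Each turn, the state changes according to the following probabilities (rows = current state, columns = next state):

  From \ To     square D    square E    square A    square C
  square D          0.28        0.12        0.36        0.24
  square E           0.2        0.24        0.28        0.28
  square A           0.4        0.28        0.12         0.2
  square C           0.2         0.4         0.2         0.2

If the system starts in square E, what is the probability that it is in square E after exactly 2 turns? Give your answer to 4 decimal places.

Propagate the distribution vector 2 turns from square E.
After 0 turns: (0.0000, 1.0000, 0.0000, 0.0000)
After 1 turn: (0.2000, 0.2400, 0.2800, 0.2800)
After 2 turns: (0.2720, 0.2720, 0.2288, 0.2272)
P(in square E after 2 turns) = 0.2720

0.2720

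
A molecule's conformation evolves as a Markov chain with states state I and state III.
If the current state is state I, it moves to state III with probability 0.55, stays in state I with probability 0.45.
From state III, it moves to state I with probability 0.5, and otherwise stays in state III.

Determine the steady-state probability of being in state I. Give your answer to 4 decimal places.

0.4762

Let the stationary distribution be π with π = πP and π_1 + π_2 = 1.
π_1 = 0.45·π_1 + 0.5·π_2
Solving with the normalization constraint gives π = (0.4762, 0.5238).
So the stationary probability of state I is 0.4762.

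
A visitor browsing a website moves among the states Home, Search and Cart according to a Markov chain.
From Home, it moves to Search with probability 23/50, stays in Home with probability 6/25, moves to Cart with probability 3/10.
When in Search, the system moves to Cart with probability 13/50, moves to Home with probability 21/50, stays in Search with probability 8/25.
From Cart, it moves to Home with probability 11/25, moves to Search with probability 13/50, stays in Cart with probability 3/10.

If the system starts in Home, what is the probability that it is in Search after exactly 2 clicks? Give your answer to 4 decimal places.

Sum over the intermediate state after 1 click:
P = P(Home→Home)·P(Home→Search) + P(Home→Search)·P(Search→Search) + P(Home→Cart)·P(Cart→Search)
  = 0.24×0.46 + 0.46×0.32 + 0.3×0.26
  = 0.1104 + 0.1472 + 0.0780 = 0.3356

0.3356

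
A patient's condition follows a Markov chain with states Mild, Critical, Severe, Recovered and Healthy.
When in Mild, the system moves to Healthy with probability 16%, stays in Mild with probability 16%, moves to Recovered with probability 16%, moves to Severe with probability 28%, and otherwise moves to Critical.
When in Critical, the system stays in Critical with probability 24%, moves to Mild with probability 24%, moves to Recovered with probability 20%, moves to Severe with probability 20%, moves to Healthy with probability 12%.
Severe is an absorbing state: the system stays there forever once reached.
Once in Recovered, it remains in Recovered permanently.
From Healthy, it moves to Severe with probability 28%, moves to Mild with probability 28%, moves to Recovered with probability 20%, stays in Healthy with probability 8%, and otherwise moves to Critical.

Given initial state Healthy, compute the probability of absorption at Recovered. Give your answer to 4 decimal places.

0.4185

Let h(s) be the probability of absorption at Recovered starting from transient state s. Then h(Recovered) = 1 and h(Severe) = 0. By first-step analysis:
h(Mild) = 0.16·h(Mild) + 0.24·h(Critical) + 0.28·0 + 0.16·1 + 0.16·h(Healthy)
h(Critical) = 0.24·h(Mild) + 0.24·h(Critical) + 0.2·0 + 0.2·1 + 0.12·h(Healthy)
h(Healthy) = 0.28·h(Mild) + 0.16·h(Critical) + 0.28·0 + 0.2·1 + 0.08·h(Healthy)
Solving: h(Mild) = 0.4004, h(Critical) = 0.4557, h(Healthy) = 0.4185.
Starting from Healthy, the probability is 0.4185.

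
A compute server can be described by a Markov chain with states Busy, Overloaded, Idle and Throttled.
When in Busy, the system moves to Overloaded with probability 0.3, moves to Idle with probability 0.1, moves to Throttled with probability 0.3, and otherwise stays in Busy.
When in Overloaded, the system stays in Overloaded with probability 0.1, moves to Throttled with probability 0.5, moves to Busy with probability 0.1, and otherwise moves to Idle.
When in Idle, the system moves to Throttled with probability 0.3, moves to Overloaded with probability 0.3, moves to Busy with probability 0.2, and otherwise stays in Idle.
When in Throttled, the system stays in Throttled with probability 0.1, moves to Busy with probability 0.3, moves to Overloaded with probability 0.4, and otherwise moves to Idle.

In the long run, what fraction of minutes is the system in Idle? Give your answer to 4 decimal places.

0.2050

Let the stationary distribution be π with π = πP and π_1 + π_2 + π_3 + π_4 = 1.
π_1 = 0.3·π_1 + 0.1·π_2 + 0.2·π_3 + 0.3·π_4
π_2 = 0.3·π_1 + 0.1·π_2 + 0.3·π_3 + 0.4·π_4
π_3 = 0.1·π_1 + 0.3·π_2 + 0.2·π_3 + 0.2·π_4
Solving with the normalization constraint gives π = (0.2246, 0.2746, 0.2050, 0.2958).
So the stationary probability of Idle is 0.2050.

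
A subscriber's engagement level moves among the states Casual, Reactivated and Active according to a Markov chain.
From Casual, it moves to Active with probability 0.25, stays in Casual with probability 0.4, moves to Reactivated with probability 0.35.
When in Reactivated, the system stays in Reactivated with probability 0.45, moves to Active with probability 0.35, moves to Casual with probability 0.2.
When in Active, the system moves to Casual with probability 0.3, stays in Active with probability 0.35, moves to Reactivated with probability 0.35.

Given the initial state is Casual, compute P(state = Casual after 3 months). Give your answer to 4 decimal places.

Propagate the distribution vector 3 months from Casual.
After 0 months: (1.0000, 0.0000, 0.0000)
After 1 month: (0.4000, 0.3500, 0.2500)
After 2 months: (0.3050, 0.3850, 0.3100)
After 3 months: (0.2920, 0.3885, 0.3195)
P(in Casual after 3 months) = 0.2920

0.2920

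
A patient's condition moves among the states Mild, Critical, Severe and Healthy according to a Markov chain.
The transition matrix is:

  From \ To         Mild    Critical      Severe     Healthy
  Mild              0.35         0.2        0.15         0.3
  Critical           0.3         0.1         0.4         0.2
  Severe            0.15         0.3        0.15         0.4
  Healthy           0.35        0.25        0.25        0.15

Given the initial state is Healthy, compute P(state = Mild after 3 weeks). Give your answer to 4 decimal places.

Propagate the distribution vector 3 weeks from Healthy.
After 0 weeks: (0.0000, 0.0000, 0.0000, 1.0000)
After 1 week: (0.3500, 0.2500, 0.2500, 0.1500)
After 2 weeks: (0.2875, 0.2075, 0.2275, 0.2775)
After 3 weeks: (0.2941, 0.2159, 0.2296, 0.2604)
P(in Mild after 3 weeks) = 0.2941

0.2941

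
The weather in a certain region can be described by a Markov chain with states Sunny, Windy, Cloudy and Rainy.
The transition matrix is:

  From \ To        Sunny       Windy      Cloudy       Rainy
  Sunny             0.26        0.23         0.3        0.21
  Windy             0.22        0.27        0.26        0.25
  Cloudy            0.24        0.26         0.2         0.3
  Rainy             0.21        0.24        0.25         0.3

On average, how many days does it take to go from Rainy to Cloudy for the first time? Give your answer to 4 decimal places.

Let t(s) be the expected number of days to first reach Cloudy from state s, with t(Cloudy) = 0. Conditioning on the first day:
t(Sunny) = 1 + 0.26·t(Sunny) + 0.23·t(Windy) + 0.21·t(Rainy)
t(Windy) = 1 + 0.22·t(Sunny) + 0.27·t(Windy) + 0.25·t(Rainy)
t(Rainy) = 1 + 0.21·t(Sunny) + 0.24·t(Windy) + 0.3·t(Rainy)
Solving: t(Sunny) = 3.5939, t(Windy) = 3.7520, t(Rainy) = 3.7932.
Expected days from Rainy to Cloudy: 3.7932.

3.7932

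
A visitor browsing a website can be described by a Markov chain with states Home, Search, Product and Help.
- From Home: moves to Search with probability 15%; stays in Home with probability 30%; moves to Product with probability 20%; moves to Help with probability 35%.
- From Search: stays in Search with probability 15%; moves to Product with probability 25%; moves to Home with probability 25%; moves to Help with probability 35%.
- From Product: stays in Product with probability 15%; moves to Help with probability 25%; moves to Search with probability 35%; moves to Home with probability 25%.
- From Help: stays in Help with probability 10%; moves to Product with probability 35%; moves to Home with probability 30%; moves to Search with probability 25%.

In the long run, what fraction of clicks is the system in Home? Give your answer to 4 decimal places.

0.2769

Let the stationary distribution be π with π = πP and π_1 + π_2 + π_3 + π_4 = 1.
π_1 = 0.3·π_1 + 0.25·π_2 + 0.25·π_3 + 0.3·π_4
π_2 = 0.15·π_1 + 0.15·π_2 + 0.35·π_3 + 0.25·π_4
π_3 = 0.2·π_1 + 0.25·π_2 + 0.15·π_3 + 0.35·π_4
Solving with the normalization constraint gives π = (0.2769, 0.2238, 0.2384, 0.2609).
So the stationary probability of Home is 0.2769.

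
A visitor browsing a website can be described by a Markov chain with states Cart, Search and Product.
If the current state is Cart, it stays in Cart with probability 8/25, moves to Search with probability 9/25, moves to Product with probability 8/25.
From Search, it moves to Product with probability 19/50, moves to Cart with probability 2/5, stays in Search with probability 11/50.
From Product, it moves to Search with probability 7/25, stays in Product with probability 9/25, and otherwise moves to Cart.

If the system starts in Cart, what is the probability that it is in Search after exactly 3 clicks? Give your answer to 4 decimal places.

0.2919

Propagate the distribution vector 3 clicks from Cart.
After 0 clicks: (1.0000, 0.0000, 0.0000)
After 1 click: (0.3200, 0.3600, 0.3200)
After 2 clicks: (0.3616, 0.2840, 0.3544)
After 3 clicks: (0.3569, 0.2919, 0.3512)
P(in Search after 3 clicks) = 0.2919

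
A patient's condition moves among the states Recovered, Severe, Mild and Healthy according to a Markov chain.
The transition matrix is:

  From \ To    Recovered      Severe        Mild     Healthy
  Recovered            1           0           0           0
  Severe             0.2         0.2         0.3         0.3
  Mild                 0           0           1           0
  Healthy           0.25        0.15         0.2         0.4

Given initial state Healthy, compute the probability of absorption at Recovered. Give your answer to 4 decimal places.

Let h(s) be the probability of absorption at Recovered starting from transient state s. Then h(Recovered) = 1 and h(Mild) = 0. By first-step analysis:
h(Severe) = 0.2·1 + 0.2·h(Severe) + 0.3·0 + 0.3·h(Healthy)
h(Healthy) = 0.25·1 + 0.15·h(Severe) + 0.2·0 + 0.4·h(Healthy)
Solving: h(Severe) = 0.4483, h(Healthy) = 0.5287.
Starting from Healthy, the probability is 0.5287.

0.5287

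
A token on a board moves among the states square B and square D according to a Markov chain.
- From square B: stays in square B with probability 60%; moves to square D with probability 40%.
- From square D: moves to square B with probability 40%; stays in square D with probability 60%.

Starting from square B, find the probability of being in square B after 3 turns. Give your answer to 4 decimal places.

0.5040

Propagate the distribution vector 3 turns from square B.
After 0 turns: (1.0000, 0.0000)
After 1 turn: (0.6000, 0.4000)
After 2 turns: (0.5200, 0.4800)
After 3 turns: (0.5040, 0.4960)
P(in square B after 3 turns) = 0.5040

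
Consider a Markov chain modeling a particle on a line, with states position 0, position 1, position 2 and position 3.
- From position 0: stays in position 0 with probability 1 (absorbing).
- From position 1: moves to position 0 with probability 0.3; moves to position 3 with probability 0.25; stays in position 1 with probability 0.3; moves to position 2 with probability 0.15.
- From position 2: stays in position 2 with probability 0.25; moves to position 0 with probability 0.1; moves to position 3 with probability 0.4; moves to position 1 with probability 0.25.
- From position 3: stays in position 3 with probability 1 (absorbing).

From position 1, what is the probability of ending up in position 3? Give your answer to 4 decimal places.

0.5077

Let h(s) be the probability of absorption at position 3 starting from transient state s. Then h(position 3) = 1 and h(position 0) = 0. By first-step analysis:
h(position 1) = 0.3·0 + 0.3·h(position 1) + 0.15·h(position 2) + 0.25·1
h(position 2) = 0.1·0 + 0.25·h(position 1) + 0.25·h(position 2) + 0.4·1
Solving: h(position 1) = 0.5077, h(position 2) = 0.7026.
Starting from position 1, the probability is 0.5077.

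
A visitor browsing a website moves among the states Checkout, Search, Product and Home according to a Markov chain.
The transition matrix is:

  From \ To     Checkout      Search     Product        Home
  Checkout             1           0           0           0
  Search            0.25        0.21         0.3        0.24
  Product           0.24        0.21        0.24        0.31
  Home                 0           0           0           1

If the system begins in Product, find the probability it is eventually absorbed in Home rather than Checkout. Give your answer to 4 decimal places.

0.5495

Let h(s) be the probability of absorption at Home starting from transient state s. Then h(Home) = 1 and h(Checkout) = 0. By first-step analysis:
h(Search) = 0.25·0 + 0.21·h(Search) + 0.3·h(Product) + 0.24·1
h(Product) = 0.24·0 + 0.21·h(Search) + 0.24·h(Product) + 0.31·1
Solving: h(Search) = 0.5125, h(Product) = 0.5495.
Starting from Product, the probability is 0.5495.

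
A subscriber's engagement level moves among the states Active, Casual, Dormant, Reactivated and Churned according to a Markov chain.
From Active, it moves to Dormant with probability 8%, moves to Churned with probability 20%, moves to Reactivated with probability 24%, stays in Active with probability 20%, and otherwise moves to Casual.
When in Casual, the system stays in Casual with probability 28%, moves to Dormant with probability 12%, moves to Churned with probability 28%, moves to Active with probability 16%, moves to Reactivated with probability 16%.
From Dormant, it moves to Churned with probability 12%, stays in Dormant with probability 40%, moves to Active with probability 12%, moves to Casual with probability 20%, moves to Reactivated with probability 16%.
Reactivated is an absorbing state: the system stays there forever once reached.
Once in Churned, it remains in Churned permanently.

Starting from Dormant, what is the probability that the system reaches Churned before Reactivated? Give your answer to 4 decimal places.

0.4952

Let h(s) be the probability of absorption at Churned starting from transient state s. Then h(Churned) = 1 and h(Reactivated) = 0. By first-step analysis:
h(Active) = 0.2·h(Active) + 0.28·h(Casual) + 0.08·h(Dormant) + 0.24·0 + 0.2·1
h(Casual) = 0.16·h(Active) + 0.28·h(Casual) + 0.12·h(Dormant) + 0.16·0 + 0.28·1
h(Dormant) = 0.12·h(Active) + 0.2·h(Casual) + 0.4·h(Dormant) + 0.16·0 + 0.12·1
Solving: h(Active) = 0.5037, h(Casual) = 0.5834, h(Dormant) = 0.4952.
Starting from Dormant, the probability is 0.4952.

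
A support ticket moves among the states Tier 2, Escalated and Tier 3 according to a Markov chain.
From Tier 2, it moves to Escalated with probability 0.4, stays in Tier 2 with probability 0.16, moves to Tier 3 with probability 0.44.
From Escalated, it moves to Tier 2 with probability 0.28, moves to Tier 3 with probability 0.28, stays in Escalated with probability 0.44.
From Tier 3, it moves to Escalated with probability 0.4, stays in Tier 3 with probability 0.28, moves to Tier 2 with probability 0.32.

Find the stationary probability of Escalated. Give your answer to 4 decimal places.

Let the stationary distribution be π with π = πP and π_1 + π_2 + π_3 = 1.
π_1 = 0.16·π_1 + 0.28·π_2 + 0.32·π_3
π_2 = 0.4·π_1 + 0.44·π_2 + 0.4·π_3
Solving with the normalization constraint gives π = (0.2615, 0.4167, 0.3218).
So the stationary probability of Escalated is 0.4167.

0.4167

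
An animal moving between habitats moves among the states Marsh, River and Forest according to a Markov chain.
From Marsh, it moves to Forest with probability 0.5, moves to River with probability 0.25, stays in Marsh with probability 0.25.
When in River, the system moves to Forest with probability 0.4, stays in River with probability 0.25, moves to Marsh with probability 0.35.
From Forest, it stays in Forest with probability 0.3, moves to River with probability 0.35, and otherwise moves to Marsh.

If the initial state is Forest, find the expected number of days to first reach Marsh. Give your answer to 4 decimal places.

Let t(s) be the expected number of days to first reach Marsh from state s, with t(Marsh) = 0. Conditioning on the first day:
t(River) = 1 + 0.25·t(River) + 0.4·t(Forest)
t(Forest) = 1 + 0.35·t(River) + 0.3·t(Forest)
Solving: t(River) = 2.8571, t(Forest) = 2.8571.
Expected days from Forest to Marsh: 2.8571.

2.8571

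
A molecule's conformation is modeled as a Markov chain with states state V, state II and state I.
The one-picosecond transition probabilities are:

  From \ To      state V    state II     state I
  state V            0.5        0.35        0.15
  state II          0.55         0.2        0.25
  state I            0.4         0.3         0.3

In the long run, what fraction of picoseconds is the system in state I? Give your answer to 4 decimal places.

0.2112

Let the stationary distribution be π with π = πP and π_1 + π_2 + π_3 = 1.
π_1 = 0.5·π_1 + 0.55·π_2 + 0.4·π_3
π_2 = 0.35·π_1 + 0.2·π_2 + 0.3·π_3
Solving with the normalization constraint gives π = (0.4936, 0.2952, 0.2112).
So the stationary probability of state I is 0.2112.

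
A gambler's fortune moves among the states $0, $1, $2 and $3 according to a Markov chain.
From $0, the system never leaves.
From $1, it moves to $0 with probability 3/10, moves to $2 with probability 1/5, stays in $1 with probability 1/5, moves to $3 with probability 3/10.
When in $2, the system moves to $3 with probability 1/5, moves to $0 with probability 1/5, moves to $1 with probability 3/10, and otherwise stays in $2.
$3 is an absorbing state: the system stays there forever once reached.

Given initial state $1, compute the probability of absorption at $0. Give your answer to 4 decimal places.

0.5000

Let h(s) be the probability of absorption at $0 starting from transient state s. Then h($0) = 1 and h($3) = 0. By first-step analysis:
h($1) = 0.3·1 + 0.2·h($1) + 0.2·h($2) + 0.3·0
h($2) = 0.2·1 + 0.3·h($1) + 0.3·h($2) + 0.2·0
Solving: h($1) = 0.5000, h($2) = 0.5000.
Starting from $1, the probability is 0.5000.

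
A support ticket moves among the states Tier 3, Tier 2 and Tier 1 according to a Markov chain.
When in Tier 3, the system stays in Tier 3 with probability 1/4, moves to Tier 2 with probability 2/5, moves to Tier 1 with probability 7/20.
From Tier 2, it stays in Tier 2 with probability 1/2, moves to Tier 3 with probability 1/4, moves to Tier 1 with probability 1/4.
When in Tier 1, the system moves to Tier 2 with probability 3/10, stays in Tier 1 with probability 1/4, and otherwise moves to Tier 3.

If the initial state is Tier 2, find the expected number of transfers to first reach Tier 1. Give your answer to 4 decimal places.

Let t(s) be the expected number of transfers to first reach Tier 1 from state s, with t(Tier 1) = 0. Conditioning on the first transfer:
t(Tier 3) = 1 + 0.25·t(Tier 3) + 0.4·t(Tier 2)
t(Tier 2) = 1 + 0.25·t(Tier 3) + 0.5·t(Tier 2)
Solving: t(Tier 3) = 3.2727, t(Tier 2) = 3.6364.
Expected transfers from Tier 2 to Tier 1: 3.6364.

3.6364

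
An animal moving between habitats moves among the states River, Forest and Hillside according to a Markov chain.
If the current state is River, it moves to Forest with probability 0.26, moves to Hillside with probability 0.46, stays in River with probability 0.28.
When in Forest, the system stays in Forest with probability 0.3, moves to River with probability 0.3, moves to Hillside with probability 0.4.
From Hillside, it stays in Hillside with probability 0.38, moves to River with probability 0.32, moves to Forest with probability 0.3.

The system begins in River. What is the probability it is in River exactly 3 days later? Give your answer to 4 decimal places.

Propagate the distribution vector 3 days from River.
After 0 days: (1.0000, 0.0000, 0.0000)
After 1 day: (0.2800, 0.2600, 0.4600)
After 2 days: (0.3036, 0.2888, 0.4076)
After 3 days: (0.3021, 0.2879, 0.4101)
P(in River after 3 days) = 0.3021

0.3021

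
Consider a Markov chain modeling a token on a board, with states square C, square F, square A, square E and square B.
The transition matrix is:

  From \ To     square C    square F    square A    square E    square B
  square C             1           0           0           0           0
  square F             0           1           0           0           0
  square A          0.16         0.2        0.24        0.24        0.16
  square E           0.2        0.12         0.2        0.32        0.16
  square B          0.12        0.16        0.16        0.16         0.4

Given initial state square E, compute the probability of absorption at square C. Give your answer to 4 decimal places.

Let h(s) be the probability of absorption at square C starting from transient state s. Then h(square C) = 1 and h(square F) = 0. By first-step analysis:
h(square A) = 0.16·1 + 0.2·0 + 0.24·h(square A) + 0.24·h(square E) + 0.16·h(square B)
h(square E) = 0.2·1 + 0.12·0 + 0.2·h(square A) + 0.32·h(square E) + 0.16·h(square B)
h(square B) = 0.12·1 + 0.16·0 + 0.16·h(square A) + 0.16·h(square E) + 0.4·h(square B)
Solving: h(square A) = 0.4837, h(square E) = 0.5482, h(square B) = 0.4752.
Starting from square E, the probability is 0.5482.

0.5482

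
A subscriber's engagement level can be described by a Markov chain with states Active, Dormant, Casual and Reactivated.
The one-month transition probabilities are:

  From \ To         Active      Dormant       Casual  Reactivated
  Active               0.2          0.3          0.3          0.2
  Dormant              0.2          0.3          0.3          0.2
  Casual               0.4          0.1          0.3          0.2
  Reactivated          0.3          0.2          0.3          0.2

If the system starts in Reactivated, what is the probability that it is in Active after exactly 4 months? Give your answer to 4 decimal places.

0.2800

Propagate the distribution vector 4 months from Reactivated.
After 0 months: (0.0000, 0.0000, 0.0000, 1.0000)
After 1 month: (0.3000, 0.2000, 0.3000, 0.2000)
After 2 months: (0.2800, 0.2200, 0.3000, 0.2000)
After 3 months: (0.2800, 0.2200, 0.3000, 0.2000)
After 4 months: (0.2800, 0.2200, 0.3000, 0.2000)
P(in Active after 4 months) = 0.2800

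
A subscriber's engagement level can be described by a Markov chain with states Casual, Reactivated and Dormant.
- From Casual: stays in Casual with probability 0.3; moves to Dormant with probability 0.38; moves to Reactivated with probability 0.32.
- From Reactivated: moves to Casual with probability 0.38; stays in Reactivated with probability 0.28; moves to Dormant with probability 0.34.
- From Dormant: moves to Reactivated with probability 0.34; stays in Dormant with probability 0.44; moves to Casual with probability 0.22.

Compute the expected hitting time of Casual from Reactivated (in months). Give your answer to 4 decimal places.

3.1293

Let t(s) be the expected number of months to first reach Casual from state s, with t(Casual) = 0. Conditioning on the first month:
t(Reactivated) = 1 + 0.28·t(Reactivated) + 0.34·t(Dormant)
t(Dormant) = 1 + 0.34·t(Reactivated) + 0.44·t(Dormant)
Solving: t(Reactivated) = 3.1293, t(Dormant) = 3.6857.
Expected months from Reactivated to Casual: 3.1293.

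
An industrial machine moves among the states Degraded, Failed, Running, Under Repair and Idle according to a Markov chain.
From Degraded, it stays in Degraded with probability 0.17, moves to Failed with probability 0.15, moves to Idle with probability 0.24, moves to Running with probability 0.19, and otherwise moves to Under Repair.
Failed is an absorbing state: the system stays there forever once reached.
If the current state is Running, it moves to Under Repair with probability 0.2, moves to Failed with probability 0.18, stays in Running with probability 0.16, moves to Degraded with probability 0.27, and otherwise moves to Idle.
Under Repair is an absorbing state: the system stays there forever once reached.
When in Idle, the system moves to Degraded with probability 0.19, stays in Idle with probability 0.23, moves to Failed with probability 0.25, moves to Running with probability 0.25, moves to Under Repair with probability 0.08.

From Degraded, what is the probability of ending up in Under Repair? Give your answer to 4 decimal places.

0.5298

Let h(s) be the probability of absorption at Under Repair starting from transient state s. Then h(Under Repair) = 1 and h(Failed) = 0. By first-step analysis:
h(Degraded) = 0.17·h(Degraded) + 0.15·0 + 0.19·h(Running) + 0.25·1 + 0.24·h(Idle)
h(Running) = 0.27·h(Degraded) + 0.18·0 + 0.16·h(Running) + 0.2·1 + 0.19·h(Idle)
h(Idle) = 0.19·h(Degraded) + 0.25·0 + 0.25·h(Running) + 0.08·1 + 0.23·h(Idle)
Solving: h(Degraded) = 0.5298, h(Running) = 0.4980, h(Idle) = 0.3963.
Starting from Degraded, the probability is 0.5298.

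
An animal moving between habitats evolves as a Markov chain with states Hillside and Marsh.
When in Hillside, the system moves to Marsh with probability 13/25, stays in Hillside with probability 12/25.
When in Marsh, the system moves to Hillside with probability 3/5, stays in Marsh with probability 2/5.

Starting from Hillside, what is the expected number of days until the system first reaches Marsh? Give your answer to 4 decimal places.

1.9231

Let t(s) be the expected number of days to first reach Marsh from state s, with t(Marsh) = 0. Conditioning on the first day:
t(Hillside) = 1 + 0.48·t(Hillside)
Solving: t(Hillside) = 1.9231.
Expected days from Hillside to Marsh: 1.9231.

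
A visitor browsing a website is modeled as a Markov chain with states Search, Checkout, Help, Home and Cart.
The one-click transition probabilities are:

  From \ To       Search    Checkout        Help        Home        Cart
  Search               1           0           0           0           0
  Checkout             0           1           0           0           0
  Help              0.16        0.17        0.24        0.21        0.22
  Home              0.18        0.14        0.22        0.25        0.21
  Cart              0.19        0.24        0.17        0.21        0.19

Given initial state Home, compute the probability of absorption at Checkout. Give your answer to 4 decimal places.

0.4847

Let h(s) be the probability of absorption at Checkout starting from transient state s. Then h(Checkout) = 1 and h(Search) = 0. By first-step analysis:
h(Help) = 0.16·0 + 0.17·1 + 0.24·h(Help) + 0.21·h(Home) + 0.22·h(Cart)
h(Home) = 0.18·0 + 0.14·1 + 0.22·h(Help) + 0.25·h(Home) + 0.21·h(Cart)
h(Cart) = 0.19·0 + 0.24·1 + 0.17·h(Help) + 0.21·h(Home) + 0.19·h(Cart)
Solving: h(Help) = 0.5108, h(Home) = 0.4847, h(Cart) = 0.5291.
Starting from Home, the probability is 0.4847.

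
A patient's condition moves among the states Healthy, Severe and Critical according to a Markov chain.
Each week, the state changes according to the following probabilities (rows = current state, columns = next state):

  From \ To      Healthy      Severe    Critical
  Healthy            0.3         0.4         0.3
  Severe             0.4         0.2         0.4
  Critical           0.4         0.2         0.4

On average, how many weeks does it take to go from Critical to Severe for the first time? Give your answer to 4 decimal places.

Let t(s) be the expected number of weeks to first reach Severe from state s, with t(Severe) = 0. Conditioning on the first week:
t(Healthy) = 1 + 0.3·t(Healthy) + 0.3·t(Critical)
t(Critical) = 1 + 0.4·t(Healthy) + 0.4·t(Critical)
Solving: t(Healthy) = 3.0000, t(Critical) = 3.6667.
Expected weeks from Critical to Severe: 3.6667.

3.6667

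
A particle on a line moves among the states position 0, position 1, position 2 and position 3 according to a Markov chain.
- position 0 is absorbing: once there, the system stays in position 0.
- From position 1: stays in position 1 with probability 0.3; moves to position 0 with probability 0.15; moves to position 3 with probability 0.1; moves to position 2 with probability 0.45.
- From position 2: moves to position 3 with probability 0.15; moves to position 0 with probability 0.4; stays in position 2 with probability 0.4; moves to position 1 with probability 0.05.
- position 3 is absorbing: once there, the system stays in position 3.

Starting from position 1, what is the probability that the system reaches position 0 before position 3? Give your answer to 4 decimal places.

Let h(s) be the probability of absorption at position 0 starting from transient state s. Then h(position 0) = 1 and h(position 3) = 0. By first-step analysis:
h(position 1) = 0.15·1 + 0.3·h(position 1) + 0.45·h(position 2) + 0.1·0
h(position 2) = 0.4·1 + 0.05·h(position 1) + 0.4·h(position 2) + 0.15·0
Solving: h(position 1) = 0.6792, h(position 2) = 0.7233.
Starting from position 1, the probability is 0.6792.

0.6792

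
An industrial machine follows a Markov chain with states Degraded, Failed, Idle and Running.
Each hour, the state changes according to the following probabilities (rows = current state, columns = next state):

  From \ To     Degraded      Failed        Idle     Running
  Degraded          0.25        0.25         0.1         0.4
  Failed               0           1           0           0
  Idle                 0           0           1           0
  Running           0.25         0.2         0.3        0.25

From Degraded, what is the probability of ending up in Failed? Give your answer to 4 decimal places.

Let h(s) be the probability of absorption at Failed starting from transient state s. Then h(Failed) = 1 and h(Idle) = 0. By first-step analysis:
h(Degraded) = 0.25·h(Degraded) + 0.25·1 + 0.1·0 + 0.4·h(Running)
h(Running) = 0.25·h(Degraded) + 0.2·1 + 0.3·0 + 0.25·h(Running)
Solving: h(Degraded) = 0.5784, h(Running) = 0.4595.
Starting from Degraded, the probability is 0.5784.

0.5784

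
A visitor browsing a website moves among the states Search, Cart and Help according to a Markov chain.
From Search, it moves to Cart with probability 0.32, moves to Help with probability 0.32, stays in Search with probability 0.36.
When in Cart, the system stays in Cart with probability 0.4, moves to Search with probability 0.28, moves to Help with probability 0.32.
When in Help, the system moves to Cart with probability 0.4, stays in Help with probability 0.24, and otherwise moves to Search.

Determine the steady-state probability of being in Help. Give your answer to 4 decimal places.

Let the stationary distribution be π with π = πP and π_1 + π_2 + π_3 = 1.
π_1 = 0.36·π_1 + 0.28·π_2 + 0.36·π_3
π_2 = 0.32·π_1 + 0.4·π_2 + 0.4·π_3
Solving with the normalization constraint gives π = (0.3301, 0.3736, 0.2963).
So the stationary probability of Help is 0.2963.

0.2963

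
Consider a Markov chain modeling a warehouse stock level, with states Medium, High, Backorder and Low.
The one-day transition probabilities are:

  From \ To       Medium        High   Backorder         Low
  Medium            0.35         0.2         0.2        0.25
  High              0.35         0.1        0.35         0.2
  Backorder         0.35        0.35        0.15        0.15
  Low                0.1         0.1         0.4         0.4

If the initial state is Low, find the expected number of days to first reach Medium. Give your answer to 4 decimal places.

4.4889

Let t(s) be the expected number of days to first reach Medium from state s, with t(Medium) = 0. Conditioning on the first day:
t(High) = 1 + 0.1·t(High) + 0.35·t(Backorder) + 0.2·t(Low)
t(Backorder) = 1 + 0.35·t(High) + 0.15·t(Backorder) + 0.15·t(Low)
t(Low) = 1 + 0.1·t(High) + 0.4·t(Backorder) + 0.4·t(Low)
Solving: t(High) = 3.4222, t(Backorder) = 3.3778, t(Low) = 4.4889.
Expected days from Low to Medium: 4.4889.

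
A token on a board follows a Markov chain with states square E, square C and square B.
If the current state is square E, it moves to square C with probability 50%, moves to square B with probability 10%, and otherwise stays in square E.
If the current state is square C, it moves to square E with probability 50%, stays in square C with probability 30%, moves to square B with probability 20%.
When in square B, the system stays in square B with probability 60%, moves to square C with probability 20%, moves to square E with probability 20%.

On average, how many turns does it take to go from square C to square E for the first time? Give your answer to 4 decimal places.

2.5000

Let t(s) be the expected number of turns to first reach square E from state s, with t(square E) = 0. Conditioning on the first turn:
t(square C) = 1 + 0.3·t(square C) + 0.2·t(square B)
t(square B) = 1 + 0.2·t(square C) + 0.6·t(square B)
Solving: t(square C) = 2.5000, t(square B) = 3.7500.
Expected turns from square C to square E: 2.5000.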